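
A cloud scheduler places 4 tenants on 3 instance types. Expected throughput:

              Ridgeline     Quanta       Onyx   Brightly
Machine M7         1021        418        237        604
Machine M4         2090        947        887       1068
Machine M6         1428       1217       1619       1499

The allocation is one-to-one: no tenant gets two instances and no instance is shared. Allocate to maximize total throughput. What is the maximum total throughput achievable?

Optimal: Brightly→Machine M7 (604 ops/s), Ridgeline→Machine M4 (2090 ops/s), Onyx→Machine M6 (1619 ops/s) — total 604+2090+1619 = 4313 ops/s.
Column-greedy (each instance in turn goes to its best remaining tenant) gives 3708 ops/s, worse by 605.
Next-best assignment: Quanta→Machine M7, Ridgeline→Machine M4, Onyx→Machine M6 = 4127 ops/s.

Max total: 4313 ops/s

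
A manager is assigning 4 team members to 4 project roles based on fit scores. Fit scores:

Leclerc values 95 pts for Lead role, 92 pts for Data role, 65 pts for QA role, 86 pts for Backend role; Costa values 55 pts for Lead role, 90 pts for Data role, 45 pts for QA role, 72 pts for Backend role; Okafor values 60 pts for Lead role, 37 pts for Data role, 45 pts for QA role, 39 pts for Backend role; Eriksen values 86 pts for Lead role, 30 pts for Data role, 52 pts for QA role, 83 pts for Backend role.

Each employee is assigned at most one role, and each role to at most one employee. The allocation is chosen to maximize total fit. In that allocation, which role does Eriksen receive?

Optimal: Leclerc→Lead role (95 pts), Costa→Data role (90 pts), Okafor→QA role (45 pts), Eriksen→Backend role (83 pts) — total 95+90+45+83 = 313 pts.
Column-greedy (each role in turn goes to its best remaining employee) gives 276 pts, worse by 37.
Next-best assignment: Leclerc→Backend role, Costa→Data role, Okafor→QA role, Eriksen→Lead role = 307 pts.
Swapping Costa↔Okafor (Costa→QA role 45 pts, Okafor→Data role 37 pts) loses 53.
Checked against all permutations: 313 pts is optimal.
Eriksen's own top role is Lead role (86 pts), but forcing Eriksen→Lead role and reassigning the rest optimally gives only 307 pts — worse by 6.

Eriksen receives Backend role.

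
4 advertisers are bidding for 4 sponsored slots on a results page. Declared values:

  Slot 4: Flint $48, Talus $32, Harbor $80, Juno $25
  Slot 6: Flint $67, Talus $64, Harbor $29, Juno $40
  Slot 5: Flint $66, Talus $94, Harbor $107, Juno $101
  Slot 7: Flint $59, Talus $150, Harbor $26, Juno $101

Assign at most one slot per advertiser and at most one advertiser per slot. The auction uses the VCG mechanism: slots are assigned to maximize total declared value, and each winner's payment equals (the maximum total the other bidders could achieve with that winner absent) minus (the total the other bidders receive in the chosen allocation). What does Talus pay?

Efficient allocation: Flint→Slot 6 ($67), Talus→Slot 7 ($150), Harbor→Slot 4 ($80), Juno→Slot 5 ($101); total welfare W = $398.
Talus receives Slot 7 at value $150, so the others get W − 150 = $248.
Without Talus: best allocation of the remaining 3 bidders over all 4 slots is Flint→Slot 6 ($67), Harbor→Slot 5 ($107), Juno→Slot 7 ($101), total $275.
VCG payment = (others' best without Talus) − (others' welfare with Talus) = 275 − 248 = $27.

Talus pays $27.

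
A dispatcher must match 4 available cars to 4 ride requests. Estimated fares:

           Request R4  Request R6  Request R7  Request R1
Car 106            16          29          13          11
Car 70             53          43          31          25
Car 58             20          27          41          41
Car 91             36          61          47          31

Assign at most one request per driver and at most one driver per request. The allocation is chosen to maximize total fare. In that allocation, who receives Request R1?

This is the linear assignment problem.
Optimal: Car 106→Request R6 ($29), Car 70→Request R4 ($53), Car 58→Request R1 ($41), Car 91→Request R7 ($47) — total 29+53+41+47 = $170.
Column-greedy (each request in turn goes to its best remaining driver) gives $166, worse by 4.
Checked against all permutations: $170 is optimal.
Car 58's own top request is Request R7 ($41), but forcing Car 58→Request R7 and reassigning the rest optimally gives only $166 — worse by 4.

Car 58 receives Request R1.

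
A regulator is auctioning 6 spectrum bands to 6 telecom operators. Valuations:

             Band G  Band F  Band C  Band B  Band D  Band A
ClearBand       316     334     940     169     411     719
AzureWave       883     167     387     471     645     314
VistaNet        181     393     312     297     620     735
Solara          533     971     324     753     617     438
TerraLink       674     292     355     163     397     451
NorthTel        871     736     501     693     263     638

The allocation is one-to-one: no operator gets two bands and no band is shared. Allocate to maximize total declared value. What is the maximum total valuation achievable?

Optimal: ClearBand→Band C ($940M), AzureWave→Band D ($645M), VistaNet→Band A ($735M), Solara→Band F ($971M), TerraLink→Band G ($674M), NorthTel→Band B ($693M) — total 940+645+735+971+674+693 = $4658M.
Max-entry greedy (repeatedly take the single best remaining cell) gives $4619M, worse by 39.
Swapping Solara↔NorthTel (Solara→Band B $753M, NorthTel→Band F $736M) loses 175.

Maximum total: $4658M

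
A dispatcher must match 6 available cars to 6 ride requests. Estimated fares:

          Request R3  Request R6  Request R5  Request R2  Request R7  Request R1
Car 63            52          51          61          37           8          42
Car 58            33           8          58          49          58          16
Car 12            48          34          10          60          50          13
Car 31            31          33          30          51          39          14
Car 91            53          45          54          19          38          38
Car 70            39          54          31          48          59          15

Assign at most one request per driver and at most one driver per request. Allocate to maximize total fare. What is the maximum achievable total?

This is a one-to-one assignment (maximum-weight bipartite matching).
Optimal: Car 63→Request R5 ($61), Car 58→Request R7 ($58), Car 12→Request R3 ($48), Car 31→Request R2 ($51), Car 91→Request R1 ($38), Car 70→Request R6 ($54) — total 61+58+48+51+38+54 = $310.
Row-greedy (each driver in turn takes its best remaining request) gives $280, worse by 30.
Swapping Car 12↔Car 70 (Car 12→Request R6 $34, Car 70→Request R3 $39) loses 29.

Max total: $310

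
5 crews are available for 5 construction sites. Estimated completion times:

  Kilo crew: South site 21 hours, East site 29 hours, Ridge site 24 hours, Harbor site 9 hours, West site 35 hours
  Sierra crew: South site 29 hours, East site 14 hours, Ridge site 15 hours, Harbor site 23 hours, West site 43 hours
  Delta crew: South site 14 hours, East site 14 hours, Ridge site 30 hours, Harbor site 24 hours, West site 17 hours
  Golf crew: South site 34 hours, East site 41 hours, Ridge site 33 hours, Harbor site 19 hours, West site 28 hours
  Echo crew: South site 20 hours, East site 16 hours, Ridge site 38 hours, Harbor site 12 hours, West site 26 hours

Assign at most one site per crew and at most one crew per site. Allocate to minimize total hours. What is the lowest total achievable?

This is a one-to-one assignment (minimum-cost bipartite matching).
Optimal: Kilo crew→Harbor site (9 hours), Sierra crew→Ridge site (15 hours), Delta crew→South site (14 hours), Golf crew→West site (28 hours), Echo crew→East site (16 hours) — total 9+15+14+28+16 = 82 hours.
Next-best assignment: Kilo crew→Harbor site, Sierra crew→Ridge site, Delta crew→East site, Golf crew→West site, Echo crew→South site = 86 hours.

Min total: 82 hours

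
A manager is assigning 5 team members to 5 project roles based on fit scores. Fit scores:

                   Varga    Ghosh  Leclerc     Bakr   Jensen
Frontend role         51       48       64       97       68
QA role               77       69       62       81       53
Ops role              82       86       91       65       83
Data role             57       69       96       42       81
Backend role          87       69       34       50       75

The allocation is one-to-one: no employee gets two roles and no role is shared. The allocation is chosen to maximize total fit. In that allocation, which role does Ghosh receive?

Ghosh receives QA role.

Optimal: Varga→Backend role (87 pts), Ghosh→QA role (69 pts), Leclerc→Data role (96 pts), Bakr→Frontend role (97 pts), Jensen→Ops role (83 pts) — total 87+69+96+97+83 = 432 pts.
Max-entry greedy (repeatedly take the single best remaining cell) gives 419 pts, worse by 13.
Next-best assignment: Varga→QA role, Ghosh→Ops role, Leclerc→Data role, Bakr→Frontend role, Jensen→Backend role = 431 pts.
Ghosh's own top role is Ops role (86 pts), but forcing Ghosh→Ops role and reassigning the rest optimally gives only 431 pts — worse by 1.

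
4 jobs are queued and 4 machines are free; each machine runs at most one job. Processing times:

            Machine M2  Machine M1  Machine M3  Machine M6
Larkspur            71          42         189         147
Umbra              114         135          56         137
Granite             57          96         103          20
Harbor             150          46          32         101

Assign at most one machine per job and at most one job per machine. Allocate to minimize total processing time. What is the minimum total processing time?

This is the linear assignment problem.
Optimal: Larkspur→Machine M2 (71 min), Umbra→Machine M3 (56 min), Granite→Machine M6 (20 min), Harbor→Machine M1 (46 min) — total 71+56+20+46 = 193 min.
Min-entry greedy (repeatedly take the single cheapest remaining cell) gives 208 min, worse by 15.
Next-best assignment: Larkspur→Machine M1, Umbra→Machine M2, Granite→Machine M6, Harbor→Machine M3 = 208 min.
Swapping Harbor↔Granite (Harbor→Machine M6 101 min, Granite→Machine M1 96 min) adds 131.

Min total: 193 min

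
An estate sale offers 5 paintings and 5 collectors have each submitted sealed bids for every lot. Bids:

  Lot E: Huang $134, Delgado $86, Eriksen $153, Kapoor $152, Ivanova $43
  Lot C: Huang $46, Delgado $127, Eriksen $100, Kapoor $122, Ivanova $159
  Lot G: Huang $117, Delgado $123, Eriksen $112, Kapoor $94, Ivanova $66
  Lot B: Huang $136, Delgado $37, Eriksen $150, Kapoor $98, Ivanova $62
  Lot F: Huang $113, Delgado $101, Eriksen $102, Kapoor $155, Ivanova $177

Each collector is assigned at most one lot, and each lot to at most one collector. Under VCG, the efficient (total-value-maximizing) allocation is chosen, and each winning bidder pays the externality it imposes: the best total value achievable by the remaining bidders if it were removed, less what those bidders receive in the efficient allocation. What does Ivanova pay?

Ivanova pays $4.

Efficient allocation: Huang→Lot B ($136), Delgado→Lot G ($123), Eriksen→Lot E ($153), Kapoor→Lot F ($155), Ivanova→Lot C ($159); total welfare W = $726.
Ivanova receives Lot C at value $159, so the others get W − 159 = $567.
Without Ivanova: best allocation of the remaining 4 bidders over all 5 lots is Huang→Lot B ($136), Delgado→Lot C ($127), Eriksen→Lot E ($153), Kapoor→Lot F ($155), total $571.
VCG payment = (others' best without Ivanova) − (others' welfare with Ivanova) = 571 − 567 = $4.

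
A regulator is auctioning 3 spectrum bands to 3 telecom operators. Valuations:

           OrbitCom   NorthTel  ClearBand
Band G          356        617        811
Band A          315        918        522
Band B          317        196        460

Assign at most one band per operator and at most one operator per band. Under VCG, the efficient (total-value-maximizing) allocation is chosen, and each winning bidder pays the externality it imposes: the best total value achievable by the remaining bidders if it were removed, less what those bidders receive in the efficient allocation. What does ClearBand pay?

ClearBand pays $39M.

Efficient allocation: OrbitCom→Band B ($317M), NorthTel→Band A ($918M), ClearBand→Band G ($811M); total welfare W = $2046M.
ClearBand receives Band G at value $811M, so the others get W − 811 = $1235M.
Without ClearBand: best allocation of the remaining 2 bidders over all 3 bands is OrbitCom→Band G ($356M), NorthTel→Band A ($918M), total $1274M.
VCG payment = (others' best without ClearBand) − (others' welfare with ClearBand) = 1274 − 1235 = $39M.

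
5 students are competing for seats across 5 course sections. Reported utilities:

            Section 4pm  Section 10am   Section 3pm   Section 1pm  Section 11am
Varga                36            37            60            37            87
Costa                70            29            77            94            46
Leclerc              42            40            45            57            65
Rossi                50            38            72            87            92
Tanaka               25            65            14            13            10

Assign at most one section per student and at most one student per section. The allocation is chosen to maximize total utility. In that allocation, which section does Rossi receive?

Optimal: Varga→Section 11am (87 points), Costa→Section 1pm (94 points), Leclerc→Section 4pm (42 points), Rossi→Section 3pm (72 points), Tanaka→Section 10am (65 points) — total 87+94+42+72+65 = 360 points.
Max-entry greedy (repeatedly take the single best remaining cell) gives 353 points, worse by 7.
Next-best assignment: Varga→Section 11am, Costa→Section 3pm, Leclerc→Section 4pm, Rossi→Section 1pm, Tanaka→Section 10am = 358 points.
Rossi's own top section is Section 11am (92 points), but forcing Rossi→Section 11am and reassigning the rest optimally gives only 353 points — worse by 7.

Rossi receives Section 3pm.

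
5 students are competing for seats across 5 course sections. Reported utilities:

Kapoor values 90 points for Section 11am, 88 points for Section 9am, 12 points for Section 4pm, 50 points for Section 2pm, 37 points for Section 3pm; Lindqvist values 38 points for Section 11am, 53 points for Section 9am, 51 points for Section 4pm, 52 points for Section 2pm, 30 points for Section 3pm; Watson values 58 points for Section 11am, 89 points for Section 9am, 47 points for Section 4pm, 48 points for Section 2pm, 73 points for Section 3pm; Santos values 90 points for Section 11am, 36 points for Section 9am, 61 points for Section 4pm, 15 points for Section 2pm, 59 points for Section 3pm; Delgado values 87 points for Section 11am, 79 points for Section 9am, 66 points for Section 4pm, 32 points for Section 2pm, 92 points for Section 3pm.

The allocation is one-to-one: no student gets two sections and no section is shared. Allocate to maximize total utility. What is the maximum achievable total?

Max total: 384 points

This is a one-to-one assignment (maximum-weight bipartite matching).
Optimal: Kapoor→Section 11am (90 points), Lindqvist→Section 2pm (52 points), Watson→Section 9am (89 points), Santos→Section 4pm (61 points), Delgado→Section 3pm (92 points) — total 90+52+89+61+92 = 384 points.
Row-greedy (each student in turn takes its best remaining section) gives 309 points, worse by 75.
Next-best assignment: Kapoor→Section 2pm, Lindqvist→Section 4pm, Watson→Section 9am, Santos→Section 11am, Delgado→Section 3pm = 372 points.
Swapping Delgado↔Lindqvist (Delgado→Section 2pm 32 points, Lindqvist→Section 3pm 30 points) loses 82.
Every other assignment is strictly worse.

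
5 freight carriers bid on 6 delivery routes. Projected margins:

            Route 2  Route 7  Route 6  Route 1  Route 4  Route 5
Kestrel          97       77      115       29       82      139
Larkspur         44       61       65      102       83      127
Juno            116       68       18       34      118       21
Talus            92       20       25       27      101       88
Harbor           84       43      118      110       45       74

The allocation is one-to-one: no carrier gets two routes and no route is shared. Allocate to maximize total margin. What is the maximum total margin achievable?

Optimal: Kestrel→Route 5 ($139k), Larkspur→Route 1 ($102k), Juno→Route 2 ($116k), Talus→Route 4 ($101k), Harbor→Route 6 ($118k) — total 139+102+116+101+118 = $576k.

Maximum total: $576k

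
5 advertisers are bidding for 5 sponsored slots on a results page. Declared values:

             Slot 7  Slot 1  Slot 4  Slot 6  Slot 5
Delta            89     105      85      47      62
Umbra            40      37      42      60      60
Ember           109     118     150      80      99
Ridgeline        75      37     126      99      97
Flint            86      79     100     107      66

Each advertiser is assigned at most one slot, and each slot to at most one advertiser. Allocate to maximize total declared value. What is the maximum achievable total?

Optimal: Delta→Slot 1 ($105), Umbra→Slot 5 ($60), Ember→Slot 7 ($109), Ridgeline→Slot 4 ($126), Flint→Slot 6 ($107) — total 105+60+109+126+107 = $507.
Row-greedy (each advertiser in turn takes its best remaining slot) gives $498, worse by 9.
Next-best assignment: Delta→Slot 7, Umbra→Slot 5, Ember→Slot 1, Ridgeline→Slot 4, Flint→Slot 6 = $500.

Max total: $507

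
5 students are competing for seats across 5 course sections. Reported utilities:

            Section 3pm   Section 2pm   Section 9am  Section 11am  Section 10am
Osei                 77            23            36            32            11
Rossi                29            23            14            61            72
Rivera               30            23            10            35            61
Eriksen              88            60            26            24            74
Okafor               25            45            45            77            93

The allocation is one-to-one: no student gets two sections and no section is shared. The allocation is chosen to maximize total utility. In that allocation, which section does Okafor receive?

Optimal: Osei→Section 3pm (77 points), Rossi→Section 11am (61 points), Rivera→Section 10am (61 points), Eriksen→Section 2pm (60 points), Okafor→Section 9am (45 points) — total 77+61+61+60+45 = 304 points.
Swapping Rivera↔Eriksen (Rivera→Section 2pm 23 points, Eriksen→Section 10am 74 points) loses 24.
No other one-to-one assignment exceeds 304 points.
Okafor's own top section is Section 10am (93 points), but forcing Okafor→Section 10am and reassigning the rest optimally gives only 301 points — worse by 3.

Okafor receives Section 9am.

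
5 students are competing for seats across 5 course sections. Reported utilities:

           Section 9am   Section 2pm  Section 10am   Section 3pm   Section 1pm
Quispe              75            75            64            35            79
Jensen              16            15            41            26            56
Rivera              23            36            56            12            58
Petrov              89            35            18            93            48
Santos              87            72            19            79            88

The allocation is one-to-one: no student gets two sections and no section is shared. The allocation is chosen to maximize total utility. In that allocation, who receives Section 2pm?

Quispe receives Section 2pm.

Treat this as an assignment problem: match each student to one section.
Optimal: Quispe→Section 2pm (75 points), Jensen→Section 1pm (56 points), Rivera→Section 10am (56 points), Petrov→Section 3pm (93 points), Santos→Section 9am (87 points) — total 75+56+56+93+87 = 367 points.
Column-greedy (each section in turn goes to its best remaining student) gives 355 points, worse by 12.
No other one-to-one assignment exceeds 367 points.
Quispe's own top section is Section 1pm (79 points), but forcing Quispe→Section 1pm and reassigning the rest optimally gives only 336 points — worse by 31.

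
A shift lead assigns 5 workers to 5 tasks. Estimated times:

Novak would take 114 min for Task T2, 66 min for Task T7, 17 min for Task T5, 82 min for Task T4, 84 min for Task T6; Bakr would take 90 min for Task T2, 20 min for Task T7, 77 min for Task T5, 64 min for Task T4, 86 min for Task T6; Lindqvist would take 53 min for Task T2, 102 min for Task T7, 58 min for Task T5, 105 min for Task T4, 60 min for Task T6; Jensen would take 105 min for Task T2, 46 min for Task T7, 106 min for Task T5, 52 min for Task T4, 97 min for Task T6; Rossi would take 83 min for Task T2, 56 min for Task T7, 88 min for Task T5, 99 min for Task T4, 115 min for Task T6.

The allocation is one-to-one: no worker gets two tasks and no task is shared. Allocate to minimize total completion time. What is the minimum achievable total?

Min total: 232 min

This is a one-to-one assignment (minimum-cost bipartite matching).
Optimal: Novak→Task T5 (17 min), Bakr→Task T7 (20 min), Lindqvist→Task T6 (60 min), Jensen→Task T4 (52 min), Rossi→Task T2 (83 min) — total 17+20+60+52+83 = 232 min.
Min-entry greedy (repeatedly take the single cheapest remaining cell) gives 257 min, worse by 25.
Next-best assignment: Novak→Task T5, Bakr→Task T7, Lindqvist→Task T2, Jensen→Task T4, Rossi→Task T6 = 257 min.
Checked against all permutations: 232 min is optimal.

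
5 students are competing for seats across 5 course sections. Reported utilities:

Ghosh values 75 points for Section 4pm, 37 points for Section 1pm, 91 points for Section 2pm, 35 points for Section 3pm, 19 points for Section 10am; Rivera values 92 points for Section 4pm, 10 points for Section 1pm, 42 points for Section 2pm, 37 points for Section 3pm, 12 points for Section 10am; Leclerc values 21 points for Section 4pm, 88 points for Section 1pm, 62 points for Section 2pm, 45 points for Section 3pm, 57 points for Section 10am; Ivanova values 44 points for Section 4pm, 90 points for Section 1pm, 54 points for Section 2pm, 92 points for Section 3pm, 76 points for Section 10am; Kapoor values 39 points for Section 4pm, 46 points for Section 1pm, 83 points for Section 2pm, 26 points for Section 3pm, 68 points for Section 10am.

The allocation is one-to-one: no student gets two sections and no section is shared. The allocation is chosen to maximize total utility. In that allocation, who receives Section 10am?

Kapoor receives Section 10am.

This is the linear assignment problem.
Optimal: Ghosh→Section 2pm (91 points), Rivera→Section 4pm (92 points), Leclerc→Section 1pm (88 points), Ivanova→Section 3pm (92 points), Kapoor→Section 10am (68 points) — total 91+92+88+92+68 = 431 points.
Column-greedy (each section in turn goes to its best remaining student) gives 386 points, worse by 45.
Next-best assignment: Ghosh→Section 2pm, Rivera→Section 4pm, Leclerc→Section 3pm, Ivanova→Section 1pm, Kapoor→Section 10am = 386 points.
Swapping Leclerc↔Kapoor (Leclerc→Section 10am 57 points, Kapoor→Section 1pm 46 points) loses 53.
Kapoor's own top section is Section 2pm (83 points), but forcing Kapoor→Section 2pm and reassigning the rest optimally gives only 374 points — worse by 57.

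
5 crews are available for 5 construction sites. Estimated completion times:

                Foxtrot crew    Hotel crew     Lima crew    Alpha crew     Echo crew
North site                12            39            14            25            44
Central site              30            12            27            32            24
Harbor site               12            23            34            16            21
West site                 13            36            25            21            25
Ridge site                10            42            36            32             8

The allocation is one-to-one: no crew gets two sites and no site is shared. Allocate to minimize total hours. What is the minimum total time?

Min total: 63 hours

Treat this as an assignment problem: match each crew to one site.
Optimal: Foxtrot crew→West site (13 hours), Hotel crew→Central site (12 hours), Lima crew→North site (14 hours), Alpha crew→Harbor site (16 hours), Echo crew→Ridge site (8 hours) — total 13+12+14+16+8 = 63 hours.
Min-entry greedy (repeatedly take the single cheapest remaining cell) gives 73 hours, worse by 10.
Every other assignment is strictly worse.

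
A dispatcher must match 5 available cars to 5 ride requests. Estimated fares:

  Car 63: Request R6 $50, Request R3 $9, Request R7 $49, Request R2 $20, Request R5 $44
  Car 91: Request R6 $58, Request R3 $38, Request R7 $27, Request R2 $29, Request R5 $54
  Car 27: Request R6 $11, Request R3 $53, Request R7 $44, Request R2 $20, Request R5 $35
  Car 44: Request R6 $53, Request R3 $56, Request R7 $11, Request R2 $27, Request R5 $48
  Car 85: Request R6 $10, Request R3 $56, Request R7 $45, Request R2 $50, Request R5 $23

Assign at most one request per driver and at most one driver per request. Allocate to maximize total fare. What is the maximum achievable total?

Max total: $259

Optimal: Car 63→Request R7 ($49), Car 91→Request R5 ($54), Car 27→Request R3 ($53), Car 44→Request R6 ($53), Car 85→Request R2 ($50) — total 49+54+53+53+50 = $259.
Row-greedy (each driver in turn takes its best remaining request) gives $229, worse by 30.
Next-best assignment: Car 63→Request R7, Car 91→Request R6, Car 27→Request R3, Car 44→Request R5, Car 85→Request R2 = $258.
Swapping Car 27↔Car 44 (Car 27→Request R6 $11, Car 44→Request R3 $56) loses 39.
No other one-to-one assignment exceeds $259.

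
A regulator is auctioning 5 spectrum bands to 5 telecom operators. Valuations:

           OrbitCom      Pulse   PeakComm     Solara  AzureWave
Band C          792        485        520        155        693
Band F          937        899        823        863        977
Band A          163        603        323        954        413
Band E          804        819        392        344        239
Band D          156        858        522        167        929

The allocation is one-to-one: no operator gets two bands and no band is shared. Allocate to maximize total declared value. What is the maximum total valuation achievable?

Maximum total: $4317M

Optimal: OrbitCom→Band C ($792M), Pulse→Band E ($819M), PeakComm→Band F ($823M), Solara→Band A ($954M), AzureWave→Band D ($929M) — total 792+819+823+954+929 = $4317M.
Row-greedy (each operator in turn takes its best remaining band) gives $3508M, worse by 809.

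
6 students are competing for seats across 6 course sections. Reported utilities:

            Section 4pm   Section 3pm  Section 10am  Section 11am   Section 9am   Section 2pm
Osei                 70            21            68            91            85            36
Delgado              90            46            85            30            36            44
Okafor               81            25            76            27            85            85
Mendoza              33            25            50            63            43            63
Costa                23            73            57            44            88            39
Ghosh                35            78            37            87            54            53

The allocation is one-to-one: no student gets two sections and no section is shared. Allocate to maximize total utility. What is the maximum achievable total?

Maximum total: 486 points

Optimal: Osei→Section 11am (91 points), Delgado→Section 4pm (90 points), Okafor→Section 10am (76 points), Mendoza→Section 2pm (63 points), Costa→Section 9am (88 points), Ghosh→Section 3pm (78 points) — total 91+90+76+63+88+78 = 486 points.
Max-entry greedy (repeatedly take the single best remaining cell) gives 482 points, worse by 4.
Checked against all permutations: 486 points is optimal.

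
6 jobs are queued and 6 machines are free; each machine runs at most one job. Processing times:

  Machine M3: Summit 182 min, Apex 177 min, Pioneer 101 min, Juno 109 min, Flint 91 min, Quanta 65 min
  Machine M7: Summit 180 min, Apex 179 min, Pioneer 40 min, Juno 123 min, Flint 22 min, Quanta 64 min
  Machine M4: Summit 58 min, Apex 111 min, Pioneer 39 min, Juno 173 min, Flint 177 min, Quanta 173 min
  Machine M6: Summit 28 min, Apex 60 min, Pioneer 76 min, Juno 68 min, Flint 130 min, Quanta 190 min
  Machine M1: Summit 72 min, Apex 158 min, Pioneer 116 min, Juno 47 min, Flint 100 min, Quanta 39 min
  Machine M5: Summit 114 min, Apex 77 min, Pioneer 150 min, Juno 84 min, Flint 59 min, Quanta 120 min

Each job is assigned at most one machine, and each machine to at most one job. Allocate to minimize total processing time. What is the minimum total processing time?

This is a one-to-one assignment (minimum-cost bipartite matching).
Optimal: Summit→Machine M6 (28 min), Apex→Machine M5 (77 min), Pioneer→Machine M4 (39 min), Juno→Machine M1 (47 min), Flint→Machine M7 (22 min), Quanta→Machine M3 (65 min) — total 28+77+39+47+22+65 = 278 min.
Min-entry greedy (repeatedly take the single cheapest remaining cell) gives 314 min, worse by 36.
Swapping Flint↔Summit (Flint→Machine M6 130 min, Summit→Machine M7 180 min) adds 260.
Every other assignment is strictly worse.

Minimum total: 278 min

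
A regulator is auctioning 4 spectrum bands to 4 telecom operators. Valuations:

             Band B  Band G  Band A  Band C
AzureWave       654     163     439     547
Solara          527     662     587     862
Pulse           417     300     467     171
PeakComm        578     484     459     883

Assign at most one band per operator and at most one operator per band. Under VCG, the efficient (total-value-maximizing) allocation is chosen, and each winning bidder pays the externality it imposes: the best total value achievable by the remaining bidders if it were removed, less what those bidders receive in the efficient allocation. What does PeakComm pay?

Efficient allocation: AzureWave→Band B ($654M), Solara→Band G ($662M), Pulse→Band A ($467M), PeakComm→Band C ($883M); total welfare W = $2666M.
PeakComm receives Band C at value $883M, so the others get W − 883 = $1783M.
Without PeakComm: best allocation of the remaining 3 bidders over all 4 bands is AzureWave→Band B ($654M), Solara→Band C ($862M), Pulse→Band A ($467M), total $1983M.
VCG payment = (others' best without PeakComm) − (others' welfare with PeakComm) = 1983 − 1783 = $200M.

PeakComm pays $200M.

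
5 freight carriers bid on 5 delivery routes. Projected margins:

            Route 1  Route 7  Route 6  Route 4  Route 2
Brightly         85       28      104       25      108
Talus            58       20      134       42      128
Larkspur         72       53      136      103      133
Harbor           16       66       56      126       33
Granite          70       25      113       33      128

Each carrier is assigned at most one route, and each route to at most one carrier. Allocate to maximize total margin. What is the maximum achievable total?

Treat this as an assignment problem: match each carrier to one route.
Optimal: Brightly→Route 1 ($85k), Talus→Route 6 ($134k), Larkspur→Route 7 ($53k), Harbor→Route 4 ($126k), Granite→Route 2 ($128k) — total 85+134+53+126+128 = $526k.
Column-greedy (each route in turn goes to its best remaining carrier) gives $457k, worse by 69.
Next-best assignment: Brightly→Route 1, Talus→Route 6, Larkspur→Route 4, Harbor→Route 7, Granite→Route 2 = $516k.

Max total: $526k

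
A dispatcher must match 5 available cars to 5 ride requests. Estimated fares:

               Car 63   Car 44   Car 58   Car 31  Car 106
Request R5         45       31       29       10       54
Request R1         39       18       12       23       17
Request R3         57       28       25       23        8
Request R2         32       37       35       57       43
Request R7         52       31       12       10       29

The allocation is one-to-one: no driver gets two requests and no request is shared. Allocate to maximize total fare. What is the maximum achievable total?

Maximum total: $211

Optimal: Car 63→Request R3 ($57), Car 44→Request R7 ($31), Car 58→Request R1 ($12), Car 31→Request R2 ($57), Car 106→Request R5 ($54) — total 57+31+12+57+54 = $211.
Row-greedy (each driver in turn takes its best remaining request) gives $175, worse by 36.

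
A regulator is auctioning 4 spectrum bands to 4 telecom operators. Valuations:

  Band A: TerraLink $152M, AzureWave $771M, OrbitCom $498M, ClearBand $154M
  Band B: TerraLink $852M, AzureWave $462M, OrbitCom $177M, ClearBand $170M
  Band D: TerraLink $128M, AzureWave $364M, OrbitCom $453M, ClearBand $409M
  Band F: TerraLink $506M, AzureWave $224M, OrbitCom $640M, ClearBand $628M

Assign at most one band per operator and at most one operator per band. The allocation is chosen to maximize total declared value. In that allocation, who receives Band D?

Optimal: TerraLink→Band B ($852M), AzureWave→Band A ($771M), OrbitCom→Band D ($453M), ClearBand→Band F ($628M) — total 852+771+453+628 = $2704M.
Max-entry greedy (repeatedly take the single best remaining cell) gives $2672M, worse by 32.
Next-best assignment: TerraLink→Band B, AzureWave→Band A, OrbitCom→Band F, ClearBand→Band D = $2672M.
OrbitCom's own top band is Band F ($640M), but forcing OrbitCom→Band F and reassigning the rest optimally gives only $2672M — worse by 32.

OrbitCom receives Band D.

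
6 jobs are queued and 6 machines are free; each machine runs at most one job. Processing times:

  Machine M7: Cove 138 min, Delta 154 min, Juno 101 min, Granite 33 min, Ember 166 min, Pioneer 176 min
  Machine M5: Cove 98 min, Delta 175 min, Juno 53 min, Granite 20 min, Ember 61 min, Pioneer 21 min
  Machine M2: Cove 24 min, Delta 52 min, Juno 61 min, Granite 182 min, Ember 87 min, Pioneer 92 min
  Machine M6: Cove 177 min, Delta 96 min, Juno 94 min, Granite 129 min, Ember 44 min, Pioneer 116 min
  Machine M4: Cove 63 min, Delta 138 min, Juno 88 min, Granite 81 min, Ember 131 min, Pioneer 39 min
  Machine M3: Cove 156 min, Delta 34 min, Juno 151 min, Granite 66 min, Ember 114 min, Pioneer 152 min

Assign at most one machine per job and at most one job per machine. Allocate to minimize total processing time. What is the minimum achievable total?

Minimum total: 227 min

This is the linear assignment problem.
Optimal: Cove→Machine M2 (24 min), Delta→Machine M3 (34 min), Juno→Machine M5 (53 min), Granite→Machine M7 (33 min), Ember→Machine M6 (44 min), Pioneer→Machine M4 (39 min) — total 24+34+53+33+44+39 = 227 min.
Min-entry greedy (repeatedly take the single cheapest remaining cell) gives 262 min, worse by 35.
Swapping Pioneer↔Cove (Pioneer→Machine M2 92 min, Cove→Machine M4 63 min) adds 92.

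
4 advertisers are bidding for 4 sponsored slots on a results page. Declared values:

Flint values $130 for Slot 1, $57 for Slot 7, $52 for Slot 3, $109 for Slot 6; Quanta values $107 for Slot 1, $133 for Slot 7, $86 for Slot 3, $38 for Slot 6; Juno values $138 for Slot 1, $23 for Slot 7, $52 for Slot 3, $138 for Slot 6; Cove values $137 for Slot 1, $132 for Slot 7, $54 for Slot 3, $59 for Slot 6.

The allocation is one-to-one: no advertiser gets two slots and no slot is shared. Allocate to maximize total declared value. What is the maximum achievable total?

Optimal: Flint→Slot 1 ($130), Quanta→Slot 3 ($86), Juno→Slot 6 ($138), Cove→Slot 7 ($132) — total 130+86+138+132 = $486.
Row-greedy (each advertiser in turn takes its best remaining slot) gives $455, worse by 31.
Swapping Cove↔Quanta (Cove→Slot 3 $54, Quanta→Slot 7 $133) loses 31.

Max total: $486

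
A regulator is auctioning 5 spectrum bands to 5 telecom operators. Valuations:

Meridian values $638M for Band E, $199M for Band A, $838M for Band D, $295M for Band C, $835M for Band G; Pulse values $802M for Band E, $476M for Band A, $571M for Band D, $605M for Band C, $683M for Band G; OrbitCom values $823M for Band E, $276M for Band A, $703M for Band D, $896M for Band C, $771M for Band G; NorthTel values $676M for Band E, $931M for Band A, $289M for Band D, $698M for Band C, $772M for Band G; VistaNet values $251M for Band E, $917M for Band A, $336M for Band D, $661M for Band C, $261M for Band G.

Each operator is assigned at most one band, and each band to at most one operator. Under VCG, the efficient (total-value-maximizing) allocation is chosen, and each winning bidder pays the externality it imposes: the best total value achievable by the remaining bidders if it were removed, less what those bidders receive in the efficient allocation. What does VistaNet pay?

VistaNet pays $159M.

Efficient allocation: Meridian→Band D ($838M), Pulse→Band E ($802M), OrbitCom→Band C ($896M), NorthTel→Band G ($772M), VistaNet→Band A ($917M); total welfare W = $4225M.
VistaNet receives Band A at value $917M, so the others get W − 917 = $3308M.
Without VistaNet: best allocation of the remaining 4 bidders over all 5 bands is Meridian→Band D ($838M), Pulse→Band E ($802M), OrbitCom→Band C ($896M), NorthTel→Band A ($931M), total $3467M.
VCG payment = (others' best without VistaNet) − (others' welfare with VistaNet) = 3467 − 3308 = $159M.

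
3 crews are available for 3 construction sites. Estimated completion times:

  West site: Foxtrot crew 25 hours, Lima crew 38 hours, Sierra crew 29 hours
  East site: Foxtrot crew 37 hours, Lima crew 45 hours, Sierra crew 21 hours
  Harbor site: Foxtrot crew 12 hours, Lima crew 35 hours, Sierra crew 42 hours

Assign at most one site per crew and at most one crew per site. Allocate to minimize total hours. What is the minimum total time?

This is the linear assignment problem.
Optimal: Foxtrot crew→Harbor site (12 hours), Lima crew→West site (38 hours), Sierra crew→East site (21 hours) — total 12+38+21 = 71 hours.
Column-greedy (each site in turn goes to its cheapest remaining crew) gives 81 hours, worse by 10.
Next-best assignment: Foxtrot crew→West site, Lima crew→Harbor site, Sierra crew→East site = 81 hours.
Swapping Foxtrot crew↔Lima crew (Foxtrot crew→West site 25 hours, Lima crew→Harbor site 35 hours) adds 10.

Minimum total: 71 hours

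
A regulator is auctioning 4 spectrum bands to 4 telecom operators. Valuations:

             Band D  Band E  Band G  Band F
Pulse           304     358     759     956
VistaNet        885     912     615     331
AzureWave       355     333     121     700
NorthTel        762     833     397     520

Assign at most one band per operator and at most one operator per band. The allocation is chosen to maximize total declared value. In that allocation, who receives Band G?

This is the linear assignment problem.
Optimal: Pulse→Band G ($759M), VistaNet→Band D ($885M), AzureWave→Band F ($700M), NorthTel→Band E ($833M) — total 759+885+700+833 = $3177M.
Max-entry greedy (repeatedly take the single best remaining cell) gives $2751M, worse by 426.
Next-best assignment: Pulse→Band G, VistaNet→Band E, AzureWave→Band F, NorthTel→Band D = $3133M.
Swapping AzureWave↔VistaNet (AzureWave→Band D $355M, VistaNet→Band F $331M) loses 899.
Checked against all permutations: $3177M is optimal.
Pulse's own top band is Band F ($956M), but forcing Pulse→Band F and reassigning the rest optimally gives only $2795M — worse by 382.

Pulse receives Band G.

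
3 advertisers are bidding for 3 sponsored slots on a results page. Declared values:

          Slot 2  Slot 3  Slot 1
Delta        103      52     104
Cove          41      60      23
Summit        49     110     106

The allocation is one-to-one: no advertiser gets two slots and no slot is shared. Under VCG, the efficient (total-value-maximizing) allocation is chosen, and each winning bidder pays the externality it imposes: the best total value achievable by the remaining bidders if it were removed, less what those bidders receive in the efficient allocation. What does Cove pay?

Efficient allocation: Delta→Slot 2 ($103), Cove→Slot 3 ($60), Summit→Slot 1 ($106); total welfare W = $269.
Cove receives Slot 3 at value $60, so the others get W − 60 = $209.
Without Cove: best allocation of the remaining 2 bidders over all 3 slots is Delta→Slot 1 ($104), Summit→Slot 3 ($110), total $214.
VCG payment = (others' best without Cove) − (others' welfare with Cove) = 214 − 209 = $5.

Cove pays $5.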